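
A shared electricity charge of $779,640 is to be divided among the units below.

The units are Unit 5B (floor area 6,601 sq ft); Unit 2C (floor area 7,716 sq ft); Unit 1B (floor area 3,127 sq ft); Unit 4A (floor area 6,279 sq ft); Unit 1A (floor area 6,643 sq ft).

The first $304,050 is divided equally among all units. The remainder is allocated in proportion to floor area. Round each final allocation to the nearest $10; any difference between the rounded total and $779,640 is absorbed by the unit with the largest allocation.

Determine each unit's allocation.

Unit 5B: $164,190 | Unit 2C: $181,670 | Unit 1B: $109,780 | Unit 4A: $159,150 | Unit 1A: $164,850

First tranche $304,050 split equally: $60,810 each.
Remainder $475,590 by floor area (total 30,366): Unit 5B 103,384.36 → $103,380; Unit 2C 120,847.41 → $120,850; Unit 1B 48,974.84 → $48,970; Unit 4A 98,341.22 → $98,340; Unit 1A 104,042.16 → $104,040.
Rounding difference +$10 on remainder applied to Unit 2C.
Totals: Unit 5B $60,810 + $103,380 = $164,190; Unit 2C $60,810 + $120,860 = $181,670; Unit 1B $60,810 + $48,970 = $109,780; Unit 4A $60,810 + $98,340 = $159,150; Unit 1A $60,810 + $104,040 = $164,850.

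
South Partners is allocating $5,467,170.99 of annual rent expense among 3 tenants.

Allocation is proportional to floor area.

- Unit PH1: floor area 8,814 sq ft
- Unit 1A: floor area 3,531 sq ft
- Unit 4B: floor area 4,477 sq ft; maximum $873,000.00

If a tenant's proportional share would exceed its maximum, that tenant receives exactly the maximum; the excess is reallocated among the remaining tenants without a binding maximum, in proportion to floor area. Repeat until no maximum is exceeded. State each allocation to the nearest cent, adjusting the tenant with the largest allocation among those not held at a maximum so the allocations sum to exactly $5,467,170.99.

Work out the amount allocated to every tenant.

Unit PH1: $3,280,115.28; Unit 1A: $1,314,055.71; Unit 4B: $873,000.00

Total floor area = 16,822.
Pro-rata shares before constraints: Unit PH1 2,864,560.9979; Unit 1A 1,147,579.4059; Unit 4B 1,455,030.5863.
Held at cap: Unit 4B ($873,000.00); residual $4,594,170.99 reallocated over remaining floor area 12,345.
Redistributed shares: Unit PH1 3,280,115.2779 → $3,280,115.28; Unit 1A 1,314,055.7121 → $1,314,055.71.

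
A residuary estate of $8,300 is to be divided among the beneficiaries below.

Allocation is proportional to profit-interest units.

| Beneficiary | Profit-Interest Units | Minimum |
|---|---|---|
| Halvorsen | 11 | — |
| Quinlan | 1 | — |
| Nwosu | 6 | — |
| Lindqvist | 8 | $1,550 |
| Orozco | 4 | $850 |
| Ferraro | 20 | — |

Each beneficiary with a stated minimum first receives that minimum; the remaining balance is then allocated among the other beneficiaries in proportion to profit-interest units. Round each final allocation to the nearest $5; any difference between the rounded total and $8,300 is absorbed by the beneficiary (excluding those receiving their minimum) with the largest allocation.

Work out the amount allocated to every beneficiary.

Halvorsen: $1,710 · Quinlan: $155 · Nwosu: $930 · Lindqvist: $1,550 · Orozco: $850 · Ferraro: $3,105

Guaranteed amounts: Lindqvist $1,550; Orozco $850. Balance $5,900.
Balance split over remaining profit-interest units 38: Halvorsen 1,707.89 → $1,710; Quinlan 155.26 → $155; Nwosu 931.58 → $930; Ferraro 3,105.26 → $3,105.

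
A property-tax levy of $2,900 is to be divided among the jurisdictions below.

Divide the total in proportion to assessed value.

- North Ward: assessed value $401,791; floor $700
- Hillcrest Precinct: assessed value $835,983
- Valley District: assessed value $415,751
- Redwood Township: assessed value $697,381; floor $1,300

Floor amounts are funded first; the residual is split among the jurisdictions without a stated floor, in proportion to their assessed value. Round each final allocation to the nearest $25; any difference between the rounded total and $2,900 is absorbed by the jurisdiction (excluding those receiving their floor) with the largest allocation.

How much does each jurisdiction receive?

North Ward: $700; Hillcrest Precinct: $600; Valley District: $300; Redwood Township: $1,300

Guaranteed amounts: North Ward $700; Redwood Township $1,300. Remaining pool $900.
Remaining pool split over remaining assessed value 1,251,734: Hillcrest Precinct 601.07 → $600; Valley District 298.93 → $300.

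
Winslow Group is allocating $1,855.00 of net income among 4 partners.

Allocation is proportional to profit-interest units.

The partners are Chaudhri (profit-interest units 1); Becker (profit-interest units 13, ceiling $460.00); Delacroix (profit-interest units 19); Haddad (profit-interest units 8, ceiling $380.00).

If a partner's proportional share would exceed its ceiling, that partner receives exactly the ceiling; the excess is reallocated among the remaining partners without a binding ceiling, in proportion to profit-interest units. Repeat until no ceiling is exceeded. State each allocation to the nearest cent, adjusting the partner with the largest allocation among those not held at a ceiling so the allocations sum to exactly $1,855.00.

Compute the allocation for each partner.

Sum of profit-interest units: 41.
Proportional shares (ignoring caps): Chaudhri 45.2439; Becker 588.1707; Delacroix 859.6341; Haddad 361.9512.
Cap binds for Becker ($460.00); residual $1,395.00 reallocated over remaining profit-interest units 28.
Cap binds for Haddad ($380.00); residual $1,015.00 reallocated over remaining profit-interest units 20.
Redistributed shares: Chaudhri 50.7500 → $50.75; Delacroix 964.2500 → $964.25.

Chaudhri: $50.75 · Becker: $460.00 · Delacroix: $964.25 · Haddad: $380.00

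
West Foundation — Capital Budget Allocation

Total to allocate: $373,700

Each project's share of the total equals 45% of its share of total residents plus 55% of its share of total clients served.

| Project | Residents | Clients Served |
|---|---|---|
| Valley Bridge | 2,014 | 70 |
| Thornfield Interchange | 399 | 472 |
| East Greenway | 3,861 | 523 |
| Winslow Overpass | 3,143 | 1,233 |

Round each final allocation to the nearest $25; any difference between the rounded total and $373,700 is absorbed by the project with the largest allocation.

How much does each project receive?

Valley Bridge: $42,225 · Thornfield Interchange: $49,350 · East Greenway: $115,725 · Winslow Overpass: $166,400

Totals — residents 9,417, clients served 2,298.
Combined weights (45% residents + 55% clients served): Valley Bridge 0.1130; Thornfield Interchange 0.1320; East Greenway 0.3097; Winslow Overpass 0.4453.
Proportional shares: Valley Bridge 42,226.06; Thornfield Interchange 49,341.25; East Greenway 115,725.73; Winslow Overpass 166,406.96.
After rounding ($25): Valley Bridge $42,225; Thornfield Interchange $49,350; East Greenway $115,725; Winslow Overpass $166,400. Sum = $373,700.
Sum already equals the total — no adjustment.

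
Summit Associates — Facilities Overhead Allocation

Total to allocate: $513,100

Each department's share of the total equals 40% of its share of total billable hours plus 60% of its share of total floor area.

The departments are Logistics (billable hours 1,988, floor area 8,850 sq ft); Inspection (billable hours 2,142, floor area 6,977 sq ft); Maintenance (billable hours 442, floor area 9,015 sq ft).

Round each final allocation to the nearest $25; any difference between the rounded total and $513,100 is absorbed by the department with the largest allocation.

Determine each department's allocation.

Logistics: $198,925 · Inspection: $182,625 · Maintenance: $131,550

Billable hours total 4,572; floor area total 24,842.
Combined weights (40% billable hours + 60% floor area): Logistics 0.3877; Inspection 0.3559; Maintenance 0.2564.
Unrounded shares: Logistics 198,918.18; Inspection 182,619.77; Maintenance 131,562.05.
After rounding ($25): Logistics $198,925; Inspection $182,625; Maintenance $131,550. Sum = $513,100.
No rounding difference to absorb.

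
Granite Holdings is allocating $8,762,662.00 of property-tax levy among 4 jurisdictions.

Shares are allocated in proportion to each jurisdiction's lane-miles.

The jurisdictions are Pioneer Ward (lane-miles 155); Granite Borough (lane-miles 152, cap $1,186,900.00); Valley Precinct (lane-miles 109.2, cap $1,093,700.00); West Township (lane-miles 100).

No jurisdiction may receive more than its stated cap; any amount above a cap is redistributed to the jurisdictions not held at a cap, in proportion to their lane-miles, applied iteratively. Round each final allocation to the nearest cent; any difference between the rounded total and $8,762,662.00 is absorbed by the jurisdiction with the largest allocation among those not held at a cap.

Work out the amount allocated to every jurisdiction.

Sum of lane-miles: 516.2.
Proportional shares (ignoring caps): Pioneer Ward 2,631,175.1453; Granite Borough 2,580,249.1747; Valley Precinct 1,853,705.3282; West Township 1,697,532.3518.
Capped: Granite Borough ($1,186,900.00), Valley Precinct ($1,093,700.00); residual $6,482,062.00 reallocated over remaining lane-miles 255.
Shares after redistribution: Pioneer Ward 3,940,076.9020 → $3,940,076.90; West Township 2,541,985.0980 → $2,541,985.10.

Pioneer Ward: $3,940,076.90 | Granite Borough: $1,186,900.00 | Valley Precinct: $1,093,700.00 | West Township: $2,541,985.10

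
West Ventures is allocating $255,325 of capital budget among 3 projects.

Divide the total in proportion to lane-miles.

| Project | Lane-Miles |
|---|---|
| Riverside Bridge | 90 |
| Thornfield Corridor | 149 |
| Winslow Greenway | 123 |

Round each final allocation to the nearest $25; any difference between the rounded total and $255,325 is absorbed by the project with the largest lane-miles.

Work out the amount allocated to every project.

Riverside Bridge: $63,475; Thornfield Corridor: $105,100; Winslow Greenway: $86,750

Sum of lane-miles: 90 + 149 + 123 = 362.
Unrounded shares: Riverside Bridge 63,478.59; Thornfield Corridor 105,092.33; Winslow Greenway 86,754.07.
At nearest $25: Riverside Bridge $63,475; Thornfield Corridor $105,100; Winslow Greenway $86,750. Sum = $255,325.
Sum already equals the total — no adjustment.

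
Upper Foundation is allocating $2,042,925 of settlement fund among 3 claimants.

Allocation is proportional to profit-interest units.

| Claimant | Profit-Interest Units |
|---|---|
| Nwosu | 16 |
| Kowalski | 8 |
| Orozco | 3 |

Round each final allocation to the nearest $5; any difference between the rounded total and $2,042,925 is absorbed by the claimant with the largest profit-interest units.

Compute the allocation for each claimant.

Combined profit-interest units = 27.
Pro-rata amounts: Nwosu 16/27 × $2,042,925 = 1,210,622.22; Kowalski 8/27 × $2,042,925 = 605,311.11; Orozco 3/27 × $2,042,925 = 226,991.67.
After rounding ($5): Nwosu $1,210,620; Kowalski $605,310; Orozco $226,990. Sum = $2,042,920.
Difference $2,042,925 − $2,042,920 = +$5 applied to largest profit-interest units (Nwosu): Nwosu becomes $1,210,625.

Nwosu: $1,210,625 · Kowalski: $605,310 · Orozco: $226,990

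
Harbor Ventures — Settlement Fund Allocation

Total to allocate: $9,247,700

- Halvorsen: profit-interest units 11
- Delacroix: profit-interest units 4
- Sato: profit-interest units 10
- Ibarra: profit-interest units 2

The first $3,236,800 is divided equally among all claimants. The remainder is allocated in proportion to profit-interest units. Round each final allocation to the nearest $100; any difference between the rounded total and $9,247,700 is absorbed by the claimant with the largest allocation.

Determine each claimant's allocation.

$3,236,800 shared equally gives $809,200 per claimant.
Remainder $6,010,900 by profit-interest units (total 27): Halvorsen 2,448,885.19 → $2,448,900; Delacroix 890,503.70 → $890,500; Sato 2,226,259.26 → $2,226,300; Ibarra 445,251.85 → $445,300.
Rounding difference −$100 on remainder applied to Halvorsen.
Totals: Halvorsen $809,200 + $2,448,800 = $3,258,000; Delacroix $809,200 + $890,500 = $1,699,700; Sato $809,200 + $2,226,300 = $3,035,500; Ibarra $809,200 + $445,300 = $1,254,500.

Halvorsen: $3,258,000 | Delacroix: $1,699,700 | Sato: $3,035,500 | Ibarra: $1,254,500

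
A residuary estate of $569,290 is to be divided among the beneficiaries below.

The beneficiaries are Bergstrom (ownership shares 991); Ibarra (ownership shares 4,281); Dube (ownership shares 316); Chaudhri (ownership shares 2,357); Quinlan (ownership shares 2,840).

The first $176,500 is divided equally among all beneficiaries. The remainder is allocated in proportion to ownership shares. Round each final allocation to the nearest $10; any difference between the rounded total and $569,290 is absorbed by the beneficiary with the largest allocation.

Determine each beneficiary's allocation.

Bergstrom: $71,390; Ibarra: $191,220; Dube: $46,810; Chaudhri: $121,140; Quinlan: $138,730

Equal tier: $176,500 ÷ 5 = $35,300 apiece.
Remainder $392,790 by ownership shares (total 10,785): Bergstrom 36,092.25 → $36,090; Ibarra 155,914.14 → $155,910; Dube 11,508.73 → $11,510; Chaudhri 85,842.01 → $85,840; Quinlan 103,432.88 → $103,430.
Rounding difference +$10 on remainder applied to Ibarra.
Totals: Bergstrom $35,300 + $36,090 = $71,390; Ibarra $35,300 + $155,920 = $191,220; Dube $35,300 + $11,510 = $46,810; Chaudhri $35,300 + $85,840 = $121,140; Quinlan $35,300 + $103,430 = $138,730.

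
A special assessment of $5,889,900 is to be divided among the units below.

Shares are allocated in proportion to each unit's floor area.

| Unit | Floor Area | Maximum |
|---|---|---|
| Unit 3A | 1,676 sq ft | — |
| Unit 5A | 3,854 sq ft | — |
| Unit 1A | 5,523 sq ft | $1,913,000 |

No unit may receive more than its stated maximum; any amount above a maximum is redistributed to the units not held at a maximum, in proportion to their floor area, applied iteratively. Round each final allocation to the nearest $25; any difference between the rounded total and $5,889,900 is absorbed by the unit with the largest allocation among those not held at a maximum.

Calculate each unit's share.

Unit 3A: $1,205,300 | Unit 5A: $2,771,600 | Unit 1A: $1,913,000

Combined floor area = 11,053.
Proportional shares (ignoring caps): Unit 3A 893,103.45; Unit 5A 2,053,711.63; Unit 1A 2,943,084.93.
Capped: Unit 1A ($1,913,000); balance $3,976,900 reallocated over remaining floor area 5,530.
Shares after redistribution: Unit 3A 1,205,295.55 → $1,205,300; Unit 5A 2,771,604.45 → $2,771,600.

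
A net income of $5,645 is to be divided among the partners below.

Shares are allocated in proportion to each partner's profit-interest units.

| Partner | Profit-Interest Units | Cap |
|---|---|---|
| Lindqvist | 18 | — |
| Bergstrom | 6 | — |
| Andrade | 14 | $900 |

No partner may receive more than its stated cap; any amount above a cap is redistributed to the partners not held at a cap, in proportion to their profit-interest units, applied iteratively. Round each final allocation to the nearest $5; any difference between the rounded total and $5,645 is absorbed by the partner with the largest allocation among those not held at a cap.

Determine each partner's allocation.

Lindqvist: $3,560 · Bergstrom: $1,185 · Andrade: $900

Sum of profit-interest units: 38.
Proportional shares (ignoring caps): Lindqvist 2,673.95; Bergstrom 891.32; Andrade 2,079.74.
Cap binds for Andrade ($900); remaining pool $4,745 reallocated over remaining profit-interest units 24.
Shares after redistribution: Lindqvist 3,558.75 → $3,560; Bergstrom 1,186.25 → $1,185.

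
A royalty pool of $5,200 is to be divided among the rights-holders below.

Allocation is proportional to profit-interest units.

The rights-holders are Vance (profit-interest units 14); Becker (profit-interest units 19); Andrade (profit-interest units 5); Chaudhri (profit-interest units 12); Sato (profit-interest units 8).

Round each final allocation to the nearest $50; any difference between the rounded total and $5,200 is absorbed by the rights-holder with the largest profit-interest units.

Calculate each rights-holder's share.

Sum of profit-interest units: 14 + 19 + 5 + 12 + 8 = 58.
Raw shares: Vance 1,255.17; Becker 1,703.45; Andrade 448.28; Chaudhri 1,075.86; Sato 717.24.
After rounding ($50): Vance $1,250; Becker $1,700; Andrade $450; Chaudhri $1,100; Sato $700. Sum = $5,200.
Sum already equals the total — no adjustment.

Vance: $1,250 | Becker: $1,700 | Andrade: $450 | Chaudhri: $1,100 | Sato: $700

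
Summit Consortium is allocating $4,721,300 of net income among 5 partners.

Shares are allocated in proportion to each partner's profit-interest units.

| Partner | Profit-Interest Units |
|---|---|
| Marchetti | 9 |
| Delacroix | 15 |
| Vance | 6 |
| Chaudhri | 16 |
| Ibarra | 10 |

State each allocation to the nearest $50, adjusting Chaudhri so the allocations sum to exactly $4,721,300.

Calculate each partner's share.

Marchetti: $758,800; Delacroix: $1,264,650; Vance: $505,850; Chaudhri: $1,348,900; Ibarra: $843,100

Combined profit-interest units = 56.
Pro-rata amounts: Marchetti 9/56 × $4,721,300 = 758,780.36; Delacroix 15/56 × $4,721,300 = 1,264,633.93; Vance 6/56 × $4,721,300 = 505,853.57; Chaudhri 16/56 × $4,721,300 = 1,348,942.86; Ibarra 10/56 × $4,721,300 = 843,089.29.
At nearest $50: Marchetti $758,800; Delacroix $1,264,650; Vance $505,850; Chaudhri $1,348,950; Ibarra $843,100. Sum = $4,721,350.
Difference $4,721,300 − $4,721,350 = −$50 applied to Chaudhri: Chaudhri becomes $1,348,900.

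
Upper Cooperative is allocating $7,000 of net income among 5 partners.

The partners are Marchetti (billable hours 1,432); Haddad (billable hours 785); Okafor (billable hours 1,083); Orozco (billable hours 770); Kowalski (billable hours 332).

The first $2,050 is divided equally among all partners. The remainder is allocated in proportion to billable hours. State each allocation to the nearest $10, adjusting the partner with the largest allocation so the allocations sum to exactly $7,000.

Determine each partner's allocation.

Marchetti: $2,020; Haddad: $1,290; Okafor: $1,630; Orozco: $1,280; Kowalski: $780

First tranche $2,050 split equally: $410 each.
Remainder $4,950 by billable hours (total 4,402): Marchetti 1,610.27 → $1,610; Haddad 882.72 → $880; Okafor 1,217.82 → $1,220; Orozco 865.86 → $870; Kowalski 373.33 → $370.
Totals: Marchetti $410 + $1,610 = $2,020; Haddad $410 + $880 = $1,290; Okafor $410 + $1,220 = $1,630; Orozco $410 + $870 = $1,280; Kowalski $410 + $370 = $780.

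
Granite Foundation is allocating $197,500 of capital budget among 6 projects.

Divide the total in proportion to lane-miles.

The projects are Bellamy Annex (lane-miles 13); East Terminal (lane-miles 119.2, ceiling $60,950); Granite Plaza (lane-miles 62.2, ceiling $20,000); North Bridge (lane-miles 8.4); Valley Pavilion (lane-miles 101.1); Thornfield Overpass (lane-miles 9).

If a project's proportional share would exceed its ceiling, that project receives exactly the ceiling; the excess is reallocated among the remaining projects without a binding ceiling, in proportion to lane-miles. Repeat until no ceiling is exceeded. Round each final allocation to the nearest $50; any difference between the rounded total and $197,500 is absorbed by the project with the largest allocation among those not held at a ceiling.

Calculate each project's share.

Combined lane-miles = 312.9.
Unconstrained shares: Bellamy Annex 8,205.50; East Terminal 75,238.10; Granite Plaza 39,260.15; North Bridge 5,302.01; Valley Pavilion 63,813.52; Thornfield Overpass 5,680.73.
Held at cap: East Terminal ($60,950), Granite Plaza ($20,000); remaining pool $116,550 reallocated over remaining lane-miles 131.5.
Remaining shares: Bellamy Annex 11,522.05 → $11,500; North Bridge 7,445.02 → $7,450; Valley Pavilion 89,606.12 → $89,600; Thornfield Overpass 7,976.81 → $8,000.

Bellamy Annex: $11,500 · East Terminal: $60,950 · Granite Plaza: $20,000 · North Bridge: $7,450 · Valley Pavilion: $89,600 · Thornfield Overpass: $8,000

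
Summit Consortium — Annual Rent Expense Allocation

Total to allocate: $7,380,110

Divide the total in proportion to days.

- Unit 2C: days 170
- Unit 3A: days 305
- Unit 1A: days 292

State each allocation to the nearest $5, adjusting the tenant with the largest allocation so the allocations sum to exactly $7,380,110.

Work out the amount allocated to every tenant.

Total days = 767.
Raw shares: Unit 2C 170/767 × $7,380,110 = 1,635,747.98; Unit 3A 305/767 × $7,380,110 = 2,934,724.32; Unit 1A 292/767 × $7,380,110 = 2,809,637.71.
Rounded to nearest $5: Unit 2C $1,635,750; Unit 3A $2,934,725; Unit 1A $2,809,640. Sum = $7,380,115.
Difference $7,380,110 − $7,380,115 = −$5 applied to largest allocation (Unit 3A): Unit 3A becomes $2,934,720.

Unit 2C: $1,635,750 | Unit 3A: $2,934,720 | Unit 1A: $2,809,640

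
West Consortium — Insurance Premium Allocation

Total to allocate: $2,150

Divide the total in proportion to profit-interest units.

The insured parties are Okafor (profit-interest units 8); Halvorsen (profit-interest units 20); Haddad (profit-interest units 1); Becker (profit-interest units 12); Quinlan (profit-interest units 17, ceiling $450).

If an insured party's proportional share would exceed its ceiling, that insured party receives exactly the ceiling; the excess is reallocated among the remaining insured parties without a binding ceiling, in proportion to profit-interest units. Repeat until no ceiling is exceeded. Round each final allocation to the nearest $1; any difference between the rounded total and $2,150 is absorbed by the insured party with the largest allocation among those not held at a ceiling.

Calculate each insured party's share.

Okafor: $332; Halvorsen: $829; Haddad: $41; Becker: $498; Quinlan: $450

Profit-interest units total: 58.
Proportional shares (ignoring caps): Okafor 296.55; Halvorsen 741.38; Haddad 37.07; Becker 444.83; Quinlan 630.17.
Cap binds for Quinlan ($450); balance $1,700 reallocated over remaining profit-interest units 41.
Remaining shares: Okafor 331.71 → $332; Halvorsen 829.27 → $829; Haddad 41.46 → $41; Becker 497.56 → $498.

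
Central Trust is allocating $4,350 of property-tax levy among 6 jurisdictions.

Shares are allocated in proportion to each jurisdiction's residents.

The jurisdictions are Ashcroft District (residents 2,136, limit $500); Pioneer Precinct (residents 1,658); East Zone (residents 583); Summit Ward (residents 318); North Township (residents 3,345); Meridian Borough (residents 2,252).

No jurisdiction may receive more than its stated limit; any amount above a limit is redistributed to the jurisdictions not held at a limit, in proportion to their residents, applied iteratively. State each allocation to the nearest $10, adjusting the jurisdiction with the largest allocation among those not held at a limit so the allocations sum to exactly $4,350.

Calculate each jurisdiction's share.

Ashcroft District: $500 | Pioneer Precinct: $780 | East Zone: $280 | Summit Ward: $150 | North Township: $1,580 | Meridian Borough: $1,060

Sum of residents: 10,292.
Pro-rata shares before constraints: Ashcroft District 902.80; Pioneer Precinct 700.77; East Zone 246.41; Summit Ward 134.41; North Township 1,413.79; Meridian Borough 951.83.
Held at cap: Ashcroft District ($500); balance $3,850 reallocated over remaining residents 8,156.
Remaining shares: Pioneer Precinct 782.65 → $780; East Zone 275.20 → $280; Summit Ward 150.11 → $150; North Township 1,578.99 → $1,580; Meridian Borough 1,063.05 → $1,060.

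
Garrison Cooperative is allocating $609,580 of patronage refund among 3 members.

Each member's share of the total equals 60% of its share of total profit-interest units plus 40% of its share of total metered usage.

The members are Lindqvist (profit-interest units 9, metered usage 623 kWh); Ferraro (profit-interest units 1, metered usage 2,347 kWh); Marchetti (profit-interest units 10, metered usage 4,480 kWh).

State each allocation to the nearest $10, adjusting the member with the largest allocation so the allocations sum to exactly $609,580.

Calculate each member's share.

Profit-interest units total 20; metered usage total 7,450.
Composite weights (60% profit-interest units + 40% metered usage): Lindqvist 0.3034; Ferraro 0.1560; Marchetti 0.5405.
Proportional shares: Lindqvist 184,976.85; Ferraro 95,102.66; Marchetti 329,500.49.
Rounded to nearest $10: Lindqvist $184,980; Ferraro $95,100; Marchetti $329,500. Sum = $609,580.
Sum already equals the total — no adjustment.

Lindqvist: $184,980 | Ferraro: $95,100 | Marchetti: $329,500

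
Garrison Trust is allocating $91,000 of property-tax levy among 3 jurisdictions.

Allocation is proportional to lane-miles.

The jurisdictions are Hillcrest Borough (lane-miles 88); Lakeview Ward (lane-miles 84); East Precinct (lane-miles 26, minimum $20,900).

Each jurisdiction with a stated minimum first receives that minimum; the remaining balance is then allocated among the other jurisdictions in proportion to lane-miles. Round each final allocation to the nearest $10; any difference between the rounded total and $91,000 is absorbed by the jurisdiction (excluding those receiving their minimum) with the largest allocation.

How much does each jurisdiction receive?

Hillcrest Borough: $35,870; Lakeview Ward: $34,230; East Precinct: $20,900

Minimums first: East Precinct $20,900. Residual $70,100.
Residual split over remaining lane-miles 172: Hillcrest Borough 35,865.12 → $35,870; Lakeview Ward 34,234.88 → $34,230.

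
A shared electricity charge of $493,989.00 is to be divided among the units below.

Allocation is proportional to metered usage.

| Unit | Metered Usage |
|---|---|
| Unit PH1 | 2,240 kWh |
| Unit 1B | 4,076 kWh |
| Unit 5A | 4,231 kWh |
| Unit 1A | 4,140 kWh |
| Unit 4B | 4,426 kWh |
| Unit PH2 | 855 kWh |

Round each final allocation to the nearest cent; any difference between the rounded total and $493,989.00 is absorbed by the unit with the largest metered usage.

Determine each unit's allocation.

Unit PH1: $55,415.43; Unit 1B: $100,836.30; Unit 5A: $104,670.85; Unit 1A: $102,419.59; Unit 4B: $109,494.96; Unit PH2: $21,151.87

Sum of metered usage: 2,240 + 4,076 + 4,231 + 4,140 + 4,426 + 855 = 19,968.
Raw shares: Unit PH1 55,415.4327; Unit 1B 100,836.2963; Unit 5A 104,670.8463; Unit 1A 102,419.5944; Unit 4B 109,494.9576; Unit PH2 21,151.8727.
Rounded to nearest cent: Unit PH1 $55,415.43; Unit 1B $100,836.30; Unit 5A $104,670.85; Unit 1A $102,419.59; Unit 4B $109,494.96; Unit PH2 $21,151.87. Sum = $493,989.00.
Sum already equals the total — no adjustment.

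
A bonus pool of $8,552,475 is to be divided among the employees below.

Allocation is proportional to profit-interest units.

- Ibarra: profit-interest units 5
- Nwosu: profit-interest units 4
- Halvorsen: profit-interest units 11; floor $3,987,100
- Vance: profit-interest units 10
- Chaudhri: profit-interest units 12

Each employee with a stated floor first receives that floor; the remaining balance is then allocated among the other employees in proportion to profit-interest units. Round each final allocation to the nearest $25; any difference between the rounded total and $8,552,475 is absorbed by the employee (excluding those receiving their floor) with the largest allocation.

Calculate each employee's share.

Ibarra: $736,350; Nwosu: $589,075; Halvorsen: $3,987,100; Vance: $1,472,700; Chaudhri: $1,767,250

Minimums first: Halvorsen $3,987,100. Remaining pool $4,565,375.
Remaining pool split over remaining profit-interest units 31: Ibarra 736,350.81 → $736,350; Nwosu 589,080.65 → $589,075; Vance 1,472,701.61 → $1,472,700; Chaudhri 1,767,241.94 → $1,767,250.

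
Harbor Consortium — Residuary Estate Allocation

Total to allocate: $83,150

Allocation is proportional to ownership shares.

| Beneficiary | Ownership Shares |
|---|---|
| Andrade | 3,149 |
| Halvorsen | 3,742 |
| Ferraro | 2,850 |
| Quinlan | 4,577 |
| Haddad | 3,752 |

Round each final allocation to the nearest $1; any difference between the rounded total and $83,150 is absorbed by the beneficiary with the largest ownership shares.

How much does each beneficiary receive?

Andrade: $14,490 · Halvorsen: $17,219 · Ferraro: $13,114 · Quinlan: $21,062 · Haddad: $17,265

Ownership shares total: 18,070.
Unrounded shares: Andrade 3,149/18,070 × $83,150 = 14,490.28; Halvorsen 3,742/18,070 × $83,150 = 17,219.00; Ferraro 2,850/18,070 × $83,150 = 13,114.42; Quinlan 4,577/18,070 × $83,150 = 21,061.29; Haddad 3,752/18,070 × $83,150 = 17,265.01.
Rounded to nearest $1: Andrade $14,490; Halvorsen $17,219; Ferraro $13,114; Quinlan $21,061; Haddad $17,265. Sum = $83,149.
Difference $83,150 − $83,149 = +$1 applied to largest ownership shares (Quinlan): Quinlan becomes $21,062.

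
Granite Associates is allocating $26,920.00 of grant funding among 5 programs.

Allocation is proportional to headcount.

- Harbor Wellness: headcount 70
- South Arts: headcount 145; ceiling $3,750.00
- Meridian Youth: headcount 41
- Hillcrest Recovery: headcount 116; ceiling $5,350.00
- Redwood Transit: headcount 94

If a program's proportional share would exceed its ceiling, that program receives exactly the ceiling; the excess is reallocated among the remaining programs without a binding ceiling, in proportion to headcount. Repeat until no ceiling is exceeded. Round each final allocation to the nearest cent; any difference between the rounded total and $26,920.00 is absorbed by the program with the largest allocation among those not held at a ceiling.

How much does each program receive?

Headcount total: 466.
Unconstrained shares: Harbor Wellness 4,043.7768; South Arts 8,376.3948; Meridian Youth 2,368.4979; Hillcrest Recovery 6,701.1159; Redwood Transit 5,430.2146.
Held at cap: South Arts ($3,750.00), Hillcrest Recovery ($5,350.00); remaining pool $17,820.00 reallocated over remaining headcount 205.
Redistributed shares: Harbor Wellness 6,084.8780 → $6,084.88; Meridian Youth 3,564.0000 → $3,564.00; Redwood Transit 8,171.1220 → $8,171.12.

Harbor Wellness: $6,084.88 | South Arts: $3,750.00 | Meridian Youth: $3,564.00 | Hillcrest Recovery: $5,350.00 | Redwood Transit: $8,171.12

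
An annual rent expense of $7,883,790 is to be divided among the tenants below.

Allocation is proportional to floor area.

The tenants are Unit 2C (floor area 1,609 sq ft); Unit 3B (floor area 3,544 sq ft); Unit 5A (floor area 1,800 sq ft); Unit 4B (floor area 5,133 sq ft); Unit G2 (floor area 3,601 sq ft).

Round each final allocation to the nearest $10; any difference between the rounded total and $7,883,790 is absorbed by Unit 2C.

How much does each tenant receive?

Unit 2C: $808,640 · Unit 3B: $1,781,100 · Unit 5A: $904,620 · Unit 4B: $2,579,680 · Unit G2: $1,809,750

Total floor area = 15,687.
Unrounded shares: Unit 2C 1,609/15,687 × $7,883,790 = 808,632.51; Unit 3B 3,544/15,687 × $7,883,790 = 1,781,102.30; Unit 5A 1,800/15,687 × $7,883,790 = 904,623.06; Unit 4B 5,133/15,687 × $7,883,790 = 2,579,683.44; Unit G2 3,601/15,687 × $7,883,790 = 1,809,748.70.
At nearest $10: Unit 2C $808,630; Unit 3B $1,781,100; Unit 5A $904,620; Unit 4B $2,579,680; Unit G2 $1,809,750. Sum = $7,883,780.
Difference $7,883,790 − $7,883,780 = +$10 applied to Unit 2C: Unit 2C becomes $808,640.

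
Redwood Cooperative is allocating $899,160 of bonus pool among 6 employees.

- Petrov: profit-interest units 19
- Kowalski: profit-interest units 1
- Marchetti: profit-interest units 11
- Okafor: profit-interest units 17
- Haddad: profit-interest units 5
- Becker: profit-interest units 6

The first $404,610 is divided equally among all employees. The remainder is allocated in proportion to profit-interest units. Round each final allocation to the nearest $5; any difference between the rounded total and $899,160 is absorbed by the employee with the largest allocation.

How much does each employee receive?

$404,610 shared equally gives $67,435 per employee.
Remainder $494,550 by profit-interest units (total 59): Petrov 159,261.86 → $159,260; Kowalski 8,382.20 → $8,380; Marchetti 92,204.24 → $92,205; Okafor 142,497.46 → $142,495; Haddad 41,911.02 → $41,910; Becker 50,293.22 → $50,295.
Rounding difference +$5 on remainder applied to Petrov.
Totals: Petrov $67,435 + $159,265 = $226,700; Kowalski $67,435 + $8,380 = $75,815; Marchetti $67,435 + $92,205 = $159,640; Okafor $67,435 + $142,495 = $209,930; Haddad $67,435 + $41,910 = $109,345; Becker $67,435 + $50,295 = $117,730.

Petrov: $226,700 | Kowalski: $75,815 | Marchetti: $159,640 | Okafor: $209,930 | Haddad: $109,345 | Becker: $117,730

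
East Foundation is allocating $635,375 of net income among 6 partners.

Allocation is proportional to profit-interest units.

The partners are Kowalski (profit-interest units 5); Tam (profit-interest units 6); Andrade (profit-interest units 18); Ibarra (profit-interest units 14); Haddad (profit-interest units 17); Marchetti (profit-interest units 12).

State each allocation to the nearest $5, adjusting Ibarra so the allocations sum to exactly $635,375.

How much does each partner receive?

Kowalski: $44,125; Tam: $52,950; Andrade: $158,845; Ibarra: $123,540; Haddad: $150,020; Marchetti: $105,895

Combined profit-interest units = 72.
Pro-rata amounts: Kowalski 5/72 × $635,375 = 44,123.26; Tam 6/72 × $635,375 = 52,947.92; Andrade 18/72 × $635,375 = 158,843.75; Ibarra 14/72 × $635,375 = 123,545.14; Haddad 17/72 × $635,375 = 150,019.10; Marchetti 12/72 × $635,375 = 105,895.83.
After rounding ($5): Kowalski $44,125; Tam $52,950; Andrade $158,845; Ibarra $123,545; Haddad $150,020; Marchetti $105,895. Sum = $635,380.
Difference $635,375 − $635,380 = −$5 applied to Ibarra: Ibarra becomes $123,540.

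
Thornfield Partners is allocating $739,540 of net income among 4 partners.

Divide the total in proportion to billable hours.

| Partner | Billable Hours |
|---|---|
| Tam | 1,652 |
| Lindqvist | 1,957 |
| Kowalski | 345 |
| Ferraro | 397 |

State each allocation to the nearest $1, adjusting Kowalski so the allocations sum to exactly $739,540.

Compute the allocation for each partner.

Tam: $280,791; Lindqvist: $332,632; Kowalski: $58,639; Ferraro: $67,478

Total billable hours = 4,351.
Proportional shares: Tam 1,652/4,351 × $739,540 = 280,790.64; Lindqvist 1,957/4,351 × $739,540 = 332,631.53; Kowalski 345/4,351 × $739,540 = 58,639.69; Ferraro 397/4,351 × $739,540 = 67,478.14.
Rounded to nearest $1: Tam $280,791; Lindqvist $332,632; Kowalski $58,640; Ferraro $67,478. Sum = $739,541.
Difference $739,540 − $739,541 = −$1 applied to Kowalski: Kowalski becomes $58,639.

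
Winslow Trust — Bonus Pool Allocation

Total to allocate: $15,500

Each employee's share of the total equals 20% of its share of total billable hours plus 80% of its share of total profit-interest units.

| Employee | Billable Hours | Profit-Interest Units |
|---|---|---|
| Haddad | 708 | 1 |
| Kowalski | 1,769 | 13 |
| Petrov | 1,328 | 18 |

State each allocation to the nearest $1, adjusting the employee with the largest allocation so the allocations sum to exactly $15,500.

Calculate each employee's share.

Totals — billable hours 3,805, profit-interest units 32.
Combined weights (20% billable hours + 80% profit-interest units): Haddad 0.0622; Kowalski 0.4180; Petrov 0.5198.
Raw shares: Haddad 964.32; Kowalski 6,478.74; Petrov 8,056.94.
Rounded to nearest $1: Haddad $964; Kowalski $6,479; Petrov $8,057. Sum = $15,500.
Sum already equals the total — no adjustment.

Haddad: $964 · Kowalski: $6,479 · Petrov: $8,057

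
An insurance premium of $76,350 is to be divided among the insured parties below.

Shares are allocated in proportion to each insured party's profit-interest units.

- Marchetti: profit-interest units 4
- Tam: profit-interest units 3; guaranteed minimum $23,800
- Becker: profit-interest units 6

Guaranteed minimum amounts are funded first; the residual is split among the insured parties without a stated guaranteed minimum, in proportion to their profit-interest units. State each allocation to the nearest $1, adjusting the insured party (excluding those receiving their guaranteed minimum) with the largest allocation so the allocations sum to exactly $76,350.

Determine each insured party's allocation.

Minimums first: Tam $23,800. Remaining pool $52,550.
Remaining pool split over remaining profit-interest units 10: Marchetti 21,020.00 → $21,020; Becker 31,530.00 → $31,530.

Marchetti: $21,020; Tam: $23,800; Becker: $31,530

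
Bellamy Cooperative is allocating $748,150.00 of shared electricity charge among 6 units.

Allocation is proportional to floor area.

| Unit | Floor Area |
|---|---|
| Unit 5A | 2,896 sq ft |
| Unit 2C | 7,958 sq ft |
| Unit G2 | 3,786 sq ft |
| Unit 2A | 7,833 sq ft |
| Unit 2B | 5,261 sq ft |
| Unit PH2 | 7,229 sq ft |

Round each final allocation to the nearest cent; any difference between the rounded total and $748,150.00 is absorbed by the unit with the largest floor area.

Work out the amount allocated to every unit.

Unit 5A: $61,969.58; Unit 2C: $170,287.95; Unit G2: $81,014.10; Unit 2A: $167,613.16; Unit 2B: $112,576.64; Unit PH2: $154,688.57

Combined floor area = 2,896 + 7,958 + 3,786 + 7,833 + 5,261 + 7,229 = 34,963.
Pro-rata amounts: Unit 5A 61,969.5793; Unit 2C 170,287.9530; Unit G2 81,014.0978; Unit 2A 167,613.1611; Unit 2B 112,576.6425; Unit PH2 154,688.5665.
Rounded to nearest cent: Unit 5A $61,969.58; Unit 2C $170,287.95; Unit G2 $81,014.10; Unit 2A $167,613.16; Unit 2B $112,576.64; Unit PH2 $154,688.57. Sum = $748,150.00.
No rounding difference to absorb.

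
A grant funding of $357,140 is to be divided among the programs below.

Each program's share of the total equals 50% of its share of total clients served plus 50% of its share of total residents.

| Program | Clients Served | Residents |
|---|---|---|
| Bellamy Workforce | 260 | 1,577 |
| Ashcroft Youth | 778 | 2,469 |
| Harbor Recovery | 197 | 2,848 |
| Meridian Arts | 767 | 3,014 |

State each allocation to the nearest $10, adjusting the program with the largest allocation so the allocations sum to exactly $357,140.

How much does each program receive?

Bellamy Workforce: $51,610 · Ashcroft Youth: $113,890 · Harbor Recovery: $68,900 · Meridian Arts: $122,740

Totals — clients served 2,002, residents 9,908.
Combined weights (50% clients served + 50% residents): Bellamy Workforce 0.1445; Ashcroft Youth 0.3189; Harbor Recovery 0.1929; Meridian Arts 0.3437.
Pro-rata amounts: Bellamy Workforce 51,612.88; Ashcroft Youth 113,892.65; Harbor Recovery 68,900.54; Meridian Arts 122,733.93.
At nearest $10: Bellamy Workforce $51,610; Ashcroft Youth $113,890; Harbor Recovery $68,900; Meridian Arts $122,730. Sum = $357,130.
Difference $357,140 − $357,130 = +$10 applied to largest allocation (Meridian Arts): Meridian Arts becomes $122,740.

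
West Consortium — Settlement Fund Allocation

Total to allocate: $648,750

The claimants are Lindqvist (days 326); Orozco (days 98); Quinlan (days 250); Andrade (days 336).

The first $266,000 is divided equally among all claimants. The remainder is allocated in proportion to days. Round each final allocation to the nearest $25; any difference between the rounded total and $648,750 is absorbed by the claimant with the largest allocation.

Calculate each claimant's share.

Equal tier: $266,000 ÷ 4 = $66,500 apiece.
Remainder $382,750 by days (total 1,010): Lindqvist 123,541.09 → $123,550; Orozco 37,138.12 → $37,150; Quinlan 94,740.10 → $94,750; Andrade 127,330.69 → $127,325.
Rounding difference −$25 on remainder applied to Andrade.
Totals: Lindqvist $66,500 + $123,550 = $190,050; Orozco $66,500 + $37,150 = $103,650; Quinlan $66,500 + $94,750 = $161,250; Andrade $66,500 + $127,300 = $193,800.

Lindqvist: $190,050 | Orozco: $103,650 | Quinlan: $161,250 | Andrade: $193,800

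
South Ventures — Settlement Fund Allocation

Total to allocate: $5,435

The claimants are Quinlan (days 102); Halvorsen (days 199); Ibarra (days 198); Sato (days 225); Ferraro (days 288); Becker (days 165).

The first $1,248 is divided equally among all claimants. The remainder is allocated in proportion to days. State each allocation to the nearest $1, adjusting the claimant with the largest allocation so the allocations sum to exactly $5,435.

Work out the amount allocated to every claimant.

$1,248 shared equally gives $208 per claimant.
Remainder $4,187 by days (total 1,177): Quinlan 362.85 → $363; Halvorsen 707.91 → $708; Ibarra 704.36 → $704; Sato 800.40 → $800; Ferraro 1,024.52 → $1,025; Becker 586.96 → $587.
Totals: Quinlan $208 + $363 = $571; Halvorsen $208 + $708 = $916; Ibarra $208 + $704 = $912; Sato $208 + $800 = $1,008; Ferraro $208 + $1,025 = $1,233; Becker $208 + $587 = $795.

Quinlan: $571 | Halvorsen: $916 | Ibarra: $912 | Sato: $1,008 | Ferraro: $1,233 | Becker: $795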